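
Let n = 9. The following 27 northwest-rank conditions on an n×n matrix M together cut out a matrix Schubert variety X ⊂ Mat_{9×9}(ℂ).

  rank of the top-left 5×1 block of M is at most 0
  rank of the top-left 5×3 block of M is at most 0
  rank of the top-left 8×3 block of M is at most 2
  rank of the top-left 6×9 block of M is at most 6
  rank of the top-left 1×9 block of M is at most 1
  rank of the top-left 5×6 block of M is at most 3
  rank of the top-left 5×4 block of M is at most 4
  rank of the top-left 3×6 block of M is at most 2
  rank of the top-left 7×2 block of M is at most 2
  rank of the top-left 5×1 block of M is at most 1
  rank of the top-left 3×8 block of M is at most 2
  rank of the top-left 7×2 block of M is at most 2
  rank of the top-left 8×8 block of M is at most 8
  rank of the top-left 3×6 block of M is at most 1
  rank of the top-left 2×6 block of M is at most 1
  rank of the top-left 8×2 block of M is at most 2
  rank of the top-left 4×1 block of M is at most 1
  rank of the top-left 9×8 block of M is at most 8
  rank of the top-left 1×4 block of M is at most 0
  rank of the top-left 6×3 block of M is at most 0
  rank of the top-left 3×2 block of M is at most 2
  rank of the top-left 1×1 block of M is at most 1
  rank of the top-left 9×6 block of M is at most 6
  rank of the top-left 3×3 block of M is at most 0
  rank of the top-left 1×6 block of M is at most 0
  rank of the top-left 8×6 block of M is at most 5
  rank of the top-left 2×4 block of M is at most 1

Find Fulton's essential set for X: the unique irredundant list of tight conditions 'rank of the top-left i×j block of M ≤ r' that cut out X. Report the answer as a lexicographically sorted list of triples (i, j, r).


Reconstructing r_w from the 27 given conditions:

  i=1: 0  0  0  0  0  0  1  1  1
  i=2: 0  0  0  1  1  1  2  2  2
  i=3: 0  0  0  1  1  1  2  2  3
  i=4: 0  0  0  1  2  2  3  3  4
  i=5: 0  0  0  1  2  3  4  4  5
  i=6: 0  0  0  1  2  3  4  5  6
  i=7: 1  1  1  2  3  4  5  6  7
  i=8: 1  2  2  3  4  5  6  7  8
  i=9: 1  2  3  4  5  6  7  8  9

the unique w with this rank table is (7, 4, 9, 5, 6, 8, 1, 2, 3).

|D(w)|=24, |Ess(w)|=4:

[(1, 6, 0), (3, 6, 1), (3, 8, 2), (6, 3, 0)]


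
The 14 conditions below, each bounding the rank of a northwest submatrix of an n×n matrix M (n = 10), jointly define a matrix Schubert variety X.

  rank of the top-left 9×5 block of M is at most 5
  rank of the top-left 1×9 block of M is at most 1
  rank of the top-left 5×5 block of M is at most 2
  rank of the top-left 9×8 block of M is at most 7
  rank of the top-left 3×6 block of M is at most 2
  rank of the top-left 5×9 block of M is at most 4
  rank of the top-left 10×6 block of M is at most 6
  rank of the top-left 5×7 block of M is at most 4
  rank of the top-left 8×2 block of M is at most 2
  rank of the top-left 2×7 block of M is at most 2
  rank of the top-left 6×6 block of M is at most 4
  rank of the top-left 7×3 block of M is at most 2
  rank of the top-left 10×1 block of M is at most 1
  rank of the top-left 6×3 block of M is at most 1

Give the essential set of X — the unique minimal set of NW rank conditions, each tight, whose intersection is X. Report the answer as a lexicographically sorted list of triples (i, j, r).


Rank table r_w(10×10) implied by the 14 constraints:

  row 1: 1 | 1 | 1 | 1 | 1 | 1 | 1 | 1 | 1 | 1
  row 2: 1 | 1 | 1 | 2 | 2 | 2 | 2 | 2 | 2 | 2
  row 3: 1 | 1 | 1 | 2 | 2 | 2 | 3 | 3 | 3 | 3
  row 4: 1 | 1 | 1 | 2 | 2 | 3 | 4 | 4 | 4 | 4
  row 5: 1 | 1 | 1 | 2 | 2 | 3 | 4 | 4 | 4 | 5
  row 6: 1 | 1 | 1 | 2 | 3 | 4 | 5 | 5 | 5 | 6
  row 7: 1 | 2 | 2 | 3 | 4 | 5 | 6 | 6 | 6 | 7
  row 8: 1 | 2 | 3 | 4 | 5 | 6 | 7 | 7 | 7 | 8
  row 9: 1 | 2 | 3 | 4 | 5 | 6 | 7 | 7 | 8 | 9
  row 10: 1 | 2 | 3 | 4 | 5 | 6 | 7 | 8 | 9 | 10

so w = (1, 4, 7, 6, 10, 5, 2, 3, 9, 8).

Rothe diagram D(w) (17 cells), 5 SE-corners (essential conditions):

[(3, 6, 2), (5, 5, 2), (5, 9, 4), (6, 3, 1), (9, 8, 7)]


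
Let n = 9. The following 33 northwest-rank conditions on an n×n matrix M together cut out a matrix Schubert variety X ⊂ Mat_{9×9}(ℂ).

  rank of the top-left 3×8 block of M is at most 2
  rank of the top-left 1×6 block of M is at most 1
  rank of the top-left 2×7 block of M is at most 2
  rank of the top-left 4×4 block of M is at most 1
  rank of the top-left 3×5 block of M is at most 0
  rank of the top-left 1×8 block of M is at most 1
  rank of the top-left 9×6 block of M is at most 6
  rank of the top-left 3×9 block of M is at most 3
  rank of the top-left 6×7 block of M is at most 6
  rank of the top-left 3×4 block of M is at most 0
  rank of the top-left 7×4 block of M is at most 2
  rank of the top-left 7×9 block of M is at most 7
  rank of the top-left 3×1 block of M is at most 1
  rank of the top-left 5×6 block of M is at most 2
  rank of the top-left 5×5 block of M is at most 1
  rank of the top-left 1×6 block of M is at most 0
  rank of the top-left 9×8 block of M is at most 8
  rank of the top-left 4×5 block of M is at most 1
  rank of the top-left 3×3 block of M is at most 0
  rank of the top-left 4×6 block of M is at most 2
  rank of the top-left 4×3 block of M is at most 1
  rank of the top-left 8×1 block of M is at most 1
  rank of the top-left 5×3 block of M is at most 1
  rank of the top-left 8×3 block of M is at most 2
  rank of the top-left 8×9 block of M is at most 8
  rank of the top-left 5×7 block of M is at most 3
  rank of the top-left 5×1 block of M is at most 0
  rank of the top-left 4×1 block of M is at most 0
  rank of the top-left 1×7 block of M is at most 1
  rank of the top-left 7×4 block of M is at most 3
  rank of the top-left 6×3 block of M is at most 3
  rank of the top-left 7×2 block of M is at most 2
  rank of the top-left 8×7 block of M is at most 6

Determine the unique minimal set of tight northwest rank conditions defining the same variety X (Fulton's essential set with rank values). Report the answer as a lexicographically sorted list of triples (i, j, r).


The tightest implied rank at each (i,j), from the 33 conditions:

  R[1]: 0, 0, 0, 0, 0, 0, 1, 1, 1
  R[2]: 0, 0, 0, 0, 0, 1, 2, 2, 2
  R[3]: 0, 0, 0, 0, 0, 1, 2, 2, 3
  R[4]: 0, 1, 1, 1, 1, 2, 3, 3, 4
  R[5]: 0, 1, 1, 1, 1, 2, 3, 4, 5
  R[6]: 1, 2, 2, 2, 2, 3, 4, 5, 6
  R[7]: 1, 2, 2, 2, 3, 4, 5, 6, 7
  R[8]: 1, 2, 2, 3, 4, 5, 6, 7, 8
  R[9]: 1, 2, 3, 4, 5, 6, 7, 8, 9

giving w = (7, 6, 9, 2, 8, 1, 5, 4, 3) via Δ²R.

ℓ(w)=25; the 7 essential cells (i,j,r):

[(1, 6, 0), (3, 5, 0), (3, 8, 2), (5, 1, 0), (5, 5, 1), (7, 4, 2), (8, 3, 2)]


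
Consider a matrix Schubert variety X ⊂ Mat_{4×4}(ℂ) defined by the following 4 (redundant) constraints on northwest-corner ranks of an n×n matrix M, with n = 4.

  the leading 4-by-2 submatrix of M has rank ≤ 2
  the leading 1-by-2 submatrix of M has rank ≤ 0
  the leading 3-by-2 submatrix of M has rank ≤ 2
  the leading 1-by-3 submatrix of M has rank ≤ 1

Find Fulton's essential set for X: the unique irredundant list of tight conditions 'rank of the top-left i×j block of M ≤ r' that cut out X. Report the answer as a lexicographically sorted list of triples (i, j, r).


Computing R[i][j] = min implied NW-rank bound (n=4, 4 conditions):

  R[1]: 0  0  1  1
  R[2]: 1  1  2  2
  R[3]: 1  2  3  3
  R[4]: 1  2  3  4

hence w(1..4) = (3, 1, 2, 4).

D(w) has 2 cells with 1 SE-corner; essential set:

[(1, 2, 0)]


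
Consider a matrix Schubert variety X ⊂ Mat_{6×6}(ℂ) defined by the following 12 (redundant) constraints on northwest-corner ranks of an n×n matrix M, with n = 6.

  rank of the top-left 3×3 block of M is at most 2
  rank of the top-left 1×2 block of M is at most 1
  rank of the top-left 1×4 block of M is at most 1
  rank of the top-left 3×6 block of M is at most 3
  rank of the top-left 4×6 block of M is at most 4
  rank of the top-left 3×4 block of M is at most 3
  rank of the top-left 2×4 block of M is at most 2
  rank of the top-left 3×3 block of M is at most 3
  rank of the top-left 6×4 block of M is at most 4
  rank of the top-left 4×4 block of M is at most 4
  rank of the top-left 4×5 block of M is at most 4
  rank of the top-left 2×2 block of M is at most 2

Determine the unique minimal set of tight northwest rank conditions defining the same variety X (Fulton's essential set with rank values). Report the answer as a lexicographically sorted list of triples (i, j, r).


The tightest implied rank at each (i,j), from the 12 conditions:

  R[1]: 1  1  1  1  1  1
  R[2]: 1  2  2  2  2  2
  R[3]: 1  2  2  3  3  3
  R[4]: 1  2  3  4  4  4
  R[5]: 1  2  3  4  5  5
  R[6]: 1  2  3  4  5  6

so w = (1, 2, 4, 3, 5, 6).

ℓ(w)=1; the 1 essential cell (i,j,r):

[(3, 3, 2)]


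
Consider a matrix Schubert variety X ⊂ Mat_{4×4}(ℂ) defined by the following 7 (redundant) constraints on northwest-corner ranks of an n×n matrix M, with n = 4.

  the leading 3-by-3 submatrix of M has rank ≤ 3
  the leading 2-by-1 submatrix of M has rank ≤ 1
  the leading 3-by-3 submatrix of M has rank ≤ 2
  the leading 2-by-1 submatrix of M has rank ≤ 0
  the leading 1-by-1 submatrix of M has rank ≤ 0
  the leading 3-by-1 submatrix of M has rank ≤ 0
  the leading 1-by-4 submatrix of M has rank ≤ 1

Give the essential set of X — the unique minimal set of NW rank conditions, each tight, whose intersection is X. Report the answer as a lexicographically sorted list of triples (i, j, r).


Propagating the 7 rank bounds to every northwest block:

  row 1: 0  1  1  1
  row 2: 0  1  2  2
  row 3: 0  1  2  3
  row 4: 1  2  3  4

the unique w with this rank table is (2, 3, 4, 1).

ℓ(w)=3; the 1 essential cell (i,j,r):

[(3, 1, 0)]


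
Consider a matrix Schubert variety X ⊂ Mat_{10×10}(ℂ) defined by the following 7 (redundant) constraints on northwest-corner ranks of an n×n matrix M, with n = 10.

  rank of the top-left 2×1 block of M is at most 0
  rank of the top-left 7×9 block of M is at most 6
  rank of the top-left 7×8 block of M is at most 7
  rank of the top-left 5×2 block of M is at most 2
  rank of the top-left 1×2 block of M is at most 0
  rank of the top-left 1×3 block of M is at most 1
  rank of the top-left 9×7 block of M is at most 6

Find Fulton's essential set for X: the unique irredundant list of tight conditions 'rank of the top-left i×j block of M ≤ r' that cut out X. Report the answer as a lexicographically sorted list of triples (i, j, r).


Recovering R(i,j) via the rank-extension bound from the 7 conditions:

  row 1: 0 | 0 | 1 | 1 | 1 | 1 | 1 | 1 | 1 | 1
  row 2: 0 | 1 | 2 | 2 | 2 | 2 | 2 | 2 | 2 | 2
  row 3: 1 | 2 | 3 | 3 | 3 | 3 | 3 | 3 | 3 | 3
  row 4: 1 | 2 | 3 | 4 | 4 | 4 | 4 | 4 | 4 | 4
  row 5: 1 | 2 | 3 | 4 | 5 | 5 | 5 | 5 | 5 | 5
  row 6: 1 | 2 | 3 | 4 | 5 | 6 | 6 | 6 | 6 | 6
  row 7: 1 | 2 | 3 | 4 | 5 | 6 | 6 | 6 | 6 | 7
  row 8: 1 | 2 | 3 | 4 | 5 | 6 | 6 | 7 | 7 | 8
  row 9: 1 | 2 | 3 | 4 | 5 | 6 | 6 | 7 | 8 | 9
  row 10: 1 | 2 | 3 | 4 | 5 | 6 | 7 | 8 | 9 | 10

the unique w with this rank table is (3, 2, 1, 4, 5, 6, 10, 8, 9, 7).

D(w) has 8 cells with 4 SE-corners; essential set:

[(1, 2, 0), (2, 1, 0), (7, 9, 6), (9, 7, 6)]


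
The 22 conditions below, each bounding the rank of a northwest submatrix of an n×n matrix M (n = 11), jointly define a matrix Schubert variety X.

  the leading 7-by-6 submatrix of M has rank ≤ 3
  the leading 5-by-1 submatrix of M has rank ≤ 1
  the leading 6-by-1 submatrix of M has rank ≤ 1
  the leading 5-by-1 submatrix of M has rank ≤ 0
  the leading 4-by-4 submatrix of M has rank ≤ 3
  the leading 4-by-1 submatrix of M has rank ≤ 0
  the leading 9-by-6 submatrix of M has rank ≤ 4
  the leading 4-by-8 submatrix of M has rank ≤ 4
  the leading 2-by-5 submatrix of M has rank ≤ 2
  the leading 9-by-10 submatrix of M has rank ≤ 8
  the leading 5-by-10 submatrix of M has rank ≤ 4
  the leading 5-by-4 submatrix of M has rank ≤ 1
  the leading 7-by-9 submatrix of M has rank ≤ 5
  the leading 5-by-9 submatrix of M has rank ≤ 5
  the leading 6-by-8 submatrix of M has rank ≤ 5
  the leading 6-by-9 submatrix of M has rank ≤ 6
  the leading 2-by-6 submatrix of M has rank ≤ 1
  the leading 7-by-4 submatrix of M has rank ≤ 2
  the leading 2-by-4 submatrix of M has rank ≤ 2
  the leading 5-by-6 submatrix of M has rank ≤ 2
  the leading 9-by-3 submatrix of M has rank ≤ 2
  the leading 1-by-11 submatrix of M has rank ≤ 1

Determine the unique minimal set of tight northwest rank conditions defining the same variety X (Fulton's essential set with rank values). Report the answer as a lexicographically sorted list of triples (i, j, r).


Propagating the 22 rank bounds to every northwest block:

  R[1]: 0, 1, 1, 1, 1, 1, 1, 1, 1, 1, 1
  R[2]: 0, 1, 1, 1, 1, 1, 2, 2, 2, 2, 2
  R[3]: 0, 1, 1, 1, 2, 2, 3, 3, 3, 3, 3
  R[4]: 0, 1, 1, 1, 2, 2, 3, 4, 4, 4, 4
  R[5]: 0, 1, 1, 1, 2, 2, 3, 4, 4, 4, 5
  R[6]: 1, 2, 2, 2, 3, 3, 4, 5, 5, 5, 6
  R[7]: 1, 2, 2, 2, 3, 3, 4, 5, 5, 6, 7
  R[8]: 1, 2, 2, 3, 4, 4, 5, 6, 6, 7, 8
  R[9]: 1, 2, 2, 3, 4, 4, 5, 6, 7, 8, 9
  R[10]: 1, 2, 3, 4, 5, 5, 6, 7, 8, 9, 10
  R[11]: 1, 2, 3, 4, 5, 6, 7, 8, 9, 10, 11

reading off 1-entries of Δ²R: w = (2, 7, 5, 8, 11, 1, 10, 4, 9, 3, 6).

Fulton essential set (10 of the 26 Rothe cells):

[(2, 6, 1), (5, 1, 0), (5, 4, 1), (5, 6, 2), (5, 10, 4), (7, 4, 2), (7, 6, 3), (7, 9, 5), (9, 3, 2), (9, 6, 4)]


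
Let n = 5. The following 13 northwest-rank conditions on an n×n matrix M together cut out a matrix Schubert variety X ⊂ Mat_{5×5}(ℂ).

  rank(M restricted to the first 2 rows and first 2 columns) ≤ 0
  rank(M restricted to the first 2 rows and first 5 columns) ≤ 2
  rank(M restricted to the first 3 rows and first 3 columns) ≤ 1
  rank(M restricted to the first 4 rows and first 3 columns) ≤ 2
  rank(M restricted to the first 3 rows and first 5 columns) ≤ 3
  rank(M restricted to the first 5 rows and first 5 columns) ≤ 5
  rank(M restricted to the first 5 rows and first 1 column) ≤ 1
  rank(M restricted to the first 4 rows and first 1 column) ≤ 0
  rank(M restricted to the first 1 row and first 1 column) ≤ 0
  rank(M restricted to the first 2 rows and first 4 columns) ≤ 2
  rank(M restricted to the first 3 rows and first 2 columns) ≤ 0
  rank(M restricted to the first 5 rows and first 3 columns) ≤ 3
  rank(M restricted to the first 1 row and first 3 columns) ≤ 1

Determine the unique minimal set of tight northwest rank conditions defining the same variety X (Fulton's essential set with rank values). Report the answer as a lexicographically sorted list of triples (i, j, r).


Reconstructing r_w from the 13 given conditions:

  i=1: 0  0  1  1  1
  i=2: 0  0  1  2  2
  i=3: 0  0  1  2  3
  i=4: 0  1  2  3  4
  i=5: 1  2  3  4  5

hence w(1..5) = (3, 4, 5, 2, 1).

Fulton essential set (2 of the 7 Rothe cells):

[(3, 2, 0), (4, 1, 0)]


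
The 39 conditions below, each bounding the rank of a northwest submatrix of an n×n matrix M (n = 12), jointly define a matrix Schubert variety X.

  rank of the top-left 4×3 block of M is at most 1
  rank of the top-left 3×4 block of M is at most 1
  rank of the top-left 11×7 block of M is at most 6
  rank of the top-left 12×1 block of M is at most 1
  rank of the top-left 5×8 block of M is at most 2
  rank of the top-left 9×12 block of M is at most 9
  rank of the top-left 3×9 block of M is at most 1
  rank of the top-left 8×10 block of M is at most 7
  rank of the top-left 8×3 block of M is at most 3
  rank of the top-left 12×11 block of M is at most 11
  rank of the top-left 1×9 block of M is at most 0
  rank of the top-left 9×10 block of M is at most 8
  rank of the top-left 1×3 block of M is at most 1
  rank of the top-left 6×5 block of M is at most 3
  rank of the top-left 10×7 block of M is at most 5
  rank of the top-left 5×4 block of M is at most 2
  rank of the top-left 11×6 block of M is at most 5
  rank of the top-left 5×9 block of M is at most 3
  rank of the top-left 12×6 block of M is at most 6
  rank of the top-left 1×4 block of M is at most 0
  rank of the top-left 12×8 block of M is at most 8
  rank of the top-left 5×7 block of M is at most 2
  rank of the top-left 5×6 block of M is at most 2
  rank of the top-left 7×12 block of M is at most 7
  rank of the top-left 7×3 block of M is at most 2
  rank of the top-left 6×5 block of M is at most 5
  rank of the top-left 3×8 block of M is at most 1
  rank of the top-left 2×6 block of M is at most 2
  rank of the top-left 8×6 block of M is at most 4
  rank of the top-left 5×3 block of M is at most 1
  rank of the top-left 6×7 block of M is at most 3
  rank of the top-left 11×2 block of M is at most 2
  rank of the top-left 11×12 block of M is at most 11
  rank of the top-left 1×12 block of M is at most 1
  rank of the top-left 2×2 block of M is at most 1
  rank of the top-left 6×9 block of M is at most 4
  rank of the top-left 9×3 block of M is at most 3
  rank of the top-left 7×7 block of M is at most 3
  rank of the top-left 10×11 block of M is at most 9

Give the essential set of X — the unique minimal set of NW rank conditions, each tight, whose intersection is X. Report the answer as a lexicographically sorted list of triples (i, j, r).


Reconstructing r_w from the 39 given conditions:

  0, 0, 0, 0, 0, 0, 0, 0, 0, 1, 1, 1
  1, 1, 1, 1, 1, 1, 1, 1, 1, 2, 2, 2
  1, 1, 1, 1, 1, 1, 1, 1, 1, 2, 3, 3
  1, 1, 1, 2, 2, 2, 2, 2, 2, 3, 4, 4
  1, 1, 1, 2, 2, 2, 2, 2, 3, 4, 5, 5
  1, 2, 2, 3, 3, 3, 3, 3, 4, 5, 6, 6
  1, 2, 2, 3, 3, 3, 3, 4, 5, 6, 7, 7
  1, 2, 3, 4, 4, 4, 4, 5, 6, 7, 8, 8
  1, 2, 3, 4, 5, 5, 5, 6, 7, 8, 9, 9
  1, 2, 3, 4, 5, 5, 5, 6, 7, 8, 9, 10
  1, 2, 3, 4, 5, 5, 6, 7, 8, 9, 10, 11
  1, 2, 3, 4, 5, 6, 7, 8, 9, 10, 11, 12

hence w(1..12) = (10, 1, 11, 4, 9, 2, 8, 3, 5, 12, 7, 6).

|D(w)|=32, |Ess(w)|=8:

[(1, 9, 0), (3, 9, 1), (5, 3, 1), (5, 8, 2), (7, 3, 2), (7, 7, 3), (10, 7, 5), (11, 6, 5)]


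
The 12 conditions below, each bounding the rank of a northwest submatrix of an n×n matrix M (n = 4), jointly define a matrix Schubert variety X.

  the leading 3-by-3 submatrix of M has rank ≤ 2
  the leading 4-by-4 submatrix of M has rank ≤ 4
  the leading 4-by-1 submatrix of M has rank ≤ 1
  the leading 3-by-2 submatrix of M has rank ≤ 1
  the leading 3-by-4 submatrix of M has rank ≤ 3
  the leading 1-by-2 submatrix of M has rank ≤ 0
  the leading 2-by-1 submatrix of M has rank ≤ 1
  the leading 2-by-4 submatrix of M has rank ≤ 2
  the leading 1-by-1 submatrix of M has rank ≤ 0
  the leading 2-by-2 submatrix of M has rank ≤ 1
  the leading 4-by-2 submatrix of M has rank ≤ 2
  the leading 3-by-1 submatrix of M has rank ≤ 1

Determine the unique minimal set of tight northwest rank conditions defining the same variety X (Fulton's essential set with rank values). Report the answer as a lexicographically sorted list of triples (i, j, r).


Recovering R(i,j) via the rank-extension bound from the 12 conditions:

  row 1: 0 0 1 1
  row 2: 1 1 2 2
  row 3: 1 1 2 3
  row 4: 1 2 3 4

so w = (3, 1, 4, 2).

|D(w)|=3, |Ess(w)|=2:

[(1, 2, 0), (3, 2, 1)]


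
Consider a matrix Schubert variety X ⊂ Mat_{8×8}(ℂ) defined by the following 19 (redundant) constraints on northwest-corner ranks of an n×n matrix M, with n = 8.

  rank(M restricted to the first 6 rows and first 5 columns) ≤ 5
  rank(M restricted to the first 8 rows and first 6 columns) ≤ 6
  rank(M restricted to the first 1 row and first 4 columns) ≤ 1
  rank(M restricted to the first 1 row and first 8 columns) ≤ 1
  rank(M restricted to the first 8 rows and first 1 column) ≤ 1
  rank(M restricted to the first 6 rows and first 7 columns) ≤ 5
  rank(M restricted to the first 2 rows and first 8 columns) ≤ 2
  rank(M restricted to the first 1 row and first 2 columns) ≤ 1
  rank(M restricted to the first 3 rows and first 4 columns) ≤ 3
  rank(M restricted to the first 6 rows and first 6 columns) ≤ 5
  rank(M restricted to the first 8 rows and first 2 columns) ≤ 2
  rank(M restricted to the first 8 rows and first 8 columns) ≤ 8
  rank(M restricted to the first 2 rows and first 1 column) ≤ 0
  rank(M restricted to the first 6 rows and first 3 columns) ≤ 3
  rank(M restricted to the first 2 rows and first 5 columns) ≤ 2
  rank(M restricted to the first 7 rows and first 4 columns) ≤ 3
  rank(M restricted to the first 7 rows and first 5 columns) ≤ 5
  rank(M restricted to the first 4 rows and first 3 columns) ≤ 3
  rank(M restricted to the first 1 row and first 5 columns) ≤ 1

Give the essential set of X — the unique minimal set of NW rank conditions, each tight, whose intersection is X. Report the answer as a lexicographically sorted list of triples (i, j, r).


Recovering R(i,j) via the rank-extension bound from the 19 conditions:

  i=1: 0, 1, 1, 1, 1, 1, 1, 1
  i=2: 0, 1, 2, 2, 2, 2, 2, 2
  i=3: 1, 2, 3, 3, 3, 3, 3, 3
  i=4: 1, 2, 3, 3, 4, 4, 4, 4
  i=5: 1, 2, 3, 3, 4, 5, 5, 5
  i=6: 1, 2, 3, 3, 4, 5, 5, 6
  i=7: 1, 2, 3, 3, 4, 5, 6, 7
  i=8: 1, 2, 3, 4, 5, 6, 7, 8

giving w = (2, 3, 1, 5, 6, 8, 7, 4) via Δ²R.

ℓ(w)=7; the 3 essential cells (i,j,r):

[(2, 1, 0), (6, 7, 5), (7, 4, 3)]


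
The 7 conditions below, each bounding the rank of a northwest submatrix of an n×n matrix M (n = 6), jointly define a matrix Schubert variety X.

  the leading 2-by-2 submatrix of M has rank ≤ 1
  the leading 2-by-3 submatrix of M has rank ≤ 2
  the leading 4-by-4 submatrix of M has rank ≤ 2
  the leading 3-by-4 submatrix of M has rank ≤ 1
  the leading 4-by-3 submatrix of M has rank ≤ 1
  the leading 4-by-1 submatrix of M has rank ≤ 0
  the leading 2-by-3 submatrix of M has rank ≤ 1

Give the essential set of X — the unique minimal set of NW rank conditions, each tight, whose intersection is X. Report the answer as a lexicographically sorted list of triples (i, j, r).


Recovering R(i,j) via the rank-extension bound from the 7 conditions:

  0  1  1  1  1  1
  0  1  1  1  2  2
  0  1  1  1  2  3
  0  1  1  2  3  4
  1  2  2  3  4  5
  1  2  3  4  5  6

the unique w with this rank table is (2, 5, 6, 4, 1, 3).

3 SE-corners of the 9-cell Rothe diagram give Ess(w):

[(3, 4, 1), (4, 1, 0), (4, 3, 1)]


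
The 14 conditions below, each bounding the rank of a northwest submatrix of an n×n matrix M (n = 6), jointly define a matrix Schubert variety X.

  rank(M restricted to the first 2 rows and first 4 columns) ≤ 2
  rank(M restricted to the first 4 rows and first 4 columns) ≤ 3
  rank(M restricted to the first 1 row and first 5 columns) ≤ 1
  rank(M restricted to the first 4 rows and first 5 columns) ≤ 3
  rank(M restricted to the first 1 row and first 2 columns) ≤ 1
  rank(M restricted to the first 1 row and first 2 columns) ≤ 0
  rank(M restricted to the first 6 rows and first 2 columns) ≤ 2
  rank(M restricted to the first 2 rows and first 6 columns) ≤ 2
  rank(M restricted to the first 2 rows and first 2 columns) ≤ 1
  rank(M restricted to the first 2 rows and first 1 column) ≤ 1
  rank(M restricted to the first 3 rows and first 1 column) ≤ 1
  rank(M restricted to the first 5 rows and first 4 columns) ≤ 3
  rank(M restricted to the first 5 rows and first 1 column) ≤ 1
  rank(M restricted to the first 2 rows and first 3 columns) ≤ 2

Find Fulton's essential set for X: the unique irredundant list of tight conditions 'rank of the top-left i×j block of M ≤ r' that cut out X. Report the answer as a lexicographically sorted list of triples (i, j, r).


The tightest implied rank at each (i,j), from the 14 conditions:

  i=1: 0, 0, 1, 1, 1, 1
  i=2: 1, 1, 2, 2, 2, 2
  i=3: 1, 2, 3, 3, 3, 3
  i=4: 1, 2, 3, 3, 3, 4
  i=5: 1, 2, 3, 3, 4, 5
  i=6: 1, 2, 3, 4, 5, 6

reading off 1-entries of Δ²R: w = (3, 1, 2, 6, 5, 4).

3 SE-corners of the 5-cell Rothe diagram give Ess(w):

[(1, 2, 0), (4, 5, 3), (5, 4, 3)]


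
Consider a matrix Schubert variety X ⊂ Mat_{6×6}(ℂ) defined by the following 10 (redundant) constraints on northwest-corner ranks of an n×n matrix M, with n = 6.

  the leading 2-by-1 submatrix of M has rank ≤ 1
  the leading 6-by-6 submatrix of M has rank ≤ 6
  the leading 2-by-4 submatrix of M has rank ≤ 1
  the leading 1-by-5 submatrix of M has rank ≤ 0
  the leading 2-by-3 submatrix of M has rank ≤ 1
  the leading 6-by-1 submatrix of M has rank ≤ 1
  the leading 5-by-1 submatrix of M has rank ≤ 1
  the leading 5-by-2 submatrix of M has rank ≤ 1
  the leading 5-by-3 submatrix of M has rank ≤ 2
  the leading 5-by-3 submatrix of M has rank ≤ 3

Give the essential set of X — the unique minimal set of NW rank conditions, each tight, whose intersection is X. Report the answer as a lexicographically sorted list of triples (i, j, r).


Computing R[i][j] = min implied NW-rank bound (n=6, 10 conditions):

  row 1: 0  0  0  0  0  1
  row 2: 1  1  1  1  1  2
  row 3: 1  1  2  2  2  3
  row 4: 1  1  2  3  3  4
  row 5: 1  1  2  3  4  5
  row 6: 1  2  3  4  5  6

so w = (6, 1, 3, 4, 5, 2).

ℓ(w)=8; the 2 essential cells (i,j,r):

[(1, 5, 0), (5, 2, 1)]


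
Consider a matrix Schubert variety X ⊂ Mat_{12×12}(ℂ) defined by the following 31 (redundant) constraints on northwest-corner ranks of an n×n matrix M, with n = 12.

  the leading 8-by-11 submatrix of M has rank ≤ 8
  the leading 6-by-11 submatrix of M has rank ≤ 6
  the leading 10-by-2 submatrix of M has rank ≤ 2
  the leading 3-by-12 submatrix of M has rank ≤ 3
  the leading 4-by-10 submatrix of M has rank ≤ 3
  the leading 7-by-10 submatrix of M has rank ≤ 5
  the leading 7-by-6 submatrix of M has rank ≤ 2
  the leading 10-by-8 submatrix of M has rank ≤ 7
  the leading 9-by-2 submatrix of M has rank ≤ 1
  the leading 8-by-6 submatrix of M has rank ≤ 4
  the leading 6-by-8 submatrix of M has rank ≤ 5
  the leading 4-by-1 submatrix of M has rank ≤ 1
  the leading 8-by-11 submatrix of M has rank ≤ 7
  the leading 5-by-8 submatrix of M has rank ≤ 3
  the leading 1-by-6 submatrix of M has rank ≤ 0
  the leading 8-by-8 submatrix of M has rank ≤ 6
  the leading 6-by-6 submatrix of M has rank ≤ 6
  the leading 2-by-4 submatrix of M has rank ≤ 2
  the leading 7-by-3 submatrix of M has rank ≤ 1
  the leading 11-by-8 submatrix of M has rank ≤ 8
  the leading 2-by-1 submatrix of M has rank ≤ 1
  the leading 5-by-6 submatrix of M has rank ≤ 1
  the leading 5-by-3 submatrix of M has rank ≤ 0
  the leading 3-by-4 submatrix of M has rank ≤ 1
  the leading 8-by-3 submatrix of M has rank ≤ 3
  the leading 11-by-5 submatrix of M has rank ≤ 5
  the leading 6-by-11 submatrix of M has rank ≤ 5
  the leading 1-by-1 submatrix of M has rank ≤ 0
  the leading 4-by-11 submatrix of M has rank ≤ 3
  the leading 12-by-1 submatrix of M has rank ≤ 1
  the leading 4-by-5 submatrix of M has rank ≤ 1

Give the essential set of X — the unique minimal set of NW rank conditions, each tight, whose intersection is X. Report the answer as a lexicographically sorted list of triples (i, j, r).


Computing R[i][j] = min implied NW-rank bound (n=12, 31 conditions):

  row 1: 0, 0, 0, 0, 0, 0, 1, 1, 1, 1, 1, 1
  row 2: 0, 0, 0, 1, 1, 1, 2, 2, 2, 2, 2, 2
  row 3: 0, 0, 0, 1, 1, 1, 2, 3, 3, 3, 3, 3
  row 4: 0, 0, 0, 1, 1, 1, 2, 3, 3, 3, 3, 4
  row 5: 0, 0, 0, 1, 1, 1, 2, 3, 4, 4, 4, 5
  row 6: 1, 1, 1, 2, 2, 2, 3, 4, 5, 5, 5, 6
  row 7: 1, 1, 1, 2, 2, 2, 3, 4, 5, 5, 6, 7
  row 8: 1, 1, 2, 3, 3, 3, 4, 5, 6, 6, 7, 8
  row 9: 1, 1, 2, 3, 4, 4, 5, 6, 7, 7, 8, 9
  row 10: 1, 2, 3, 4, 5, 5, 6, 7, 8, 8, 9, 10
  row 11: 1, 2, 3, 4, 5, 6, 7, 8, 9, 9, 10, 11
  row 12: 1, 2, 3, 4, 5, 6, 7, 8, 9, 10, 11, 12

second differences of R give the permutation w = (7, 4, 8, 12, 9, 1, 11, 3, 5, 2, 6, 10).

D(w) has 34 cells with 8 SE-corners; essential set:

[(1, 6, 0), (4, 11, 3), (5, 3, 0), (5, 6, 1), (7, 3, 1), (7, 6, 2), (7, 10, 5), (9, 2, 1)]


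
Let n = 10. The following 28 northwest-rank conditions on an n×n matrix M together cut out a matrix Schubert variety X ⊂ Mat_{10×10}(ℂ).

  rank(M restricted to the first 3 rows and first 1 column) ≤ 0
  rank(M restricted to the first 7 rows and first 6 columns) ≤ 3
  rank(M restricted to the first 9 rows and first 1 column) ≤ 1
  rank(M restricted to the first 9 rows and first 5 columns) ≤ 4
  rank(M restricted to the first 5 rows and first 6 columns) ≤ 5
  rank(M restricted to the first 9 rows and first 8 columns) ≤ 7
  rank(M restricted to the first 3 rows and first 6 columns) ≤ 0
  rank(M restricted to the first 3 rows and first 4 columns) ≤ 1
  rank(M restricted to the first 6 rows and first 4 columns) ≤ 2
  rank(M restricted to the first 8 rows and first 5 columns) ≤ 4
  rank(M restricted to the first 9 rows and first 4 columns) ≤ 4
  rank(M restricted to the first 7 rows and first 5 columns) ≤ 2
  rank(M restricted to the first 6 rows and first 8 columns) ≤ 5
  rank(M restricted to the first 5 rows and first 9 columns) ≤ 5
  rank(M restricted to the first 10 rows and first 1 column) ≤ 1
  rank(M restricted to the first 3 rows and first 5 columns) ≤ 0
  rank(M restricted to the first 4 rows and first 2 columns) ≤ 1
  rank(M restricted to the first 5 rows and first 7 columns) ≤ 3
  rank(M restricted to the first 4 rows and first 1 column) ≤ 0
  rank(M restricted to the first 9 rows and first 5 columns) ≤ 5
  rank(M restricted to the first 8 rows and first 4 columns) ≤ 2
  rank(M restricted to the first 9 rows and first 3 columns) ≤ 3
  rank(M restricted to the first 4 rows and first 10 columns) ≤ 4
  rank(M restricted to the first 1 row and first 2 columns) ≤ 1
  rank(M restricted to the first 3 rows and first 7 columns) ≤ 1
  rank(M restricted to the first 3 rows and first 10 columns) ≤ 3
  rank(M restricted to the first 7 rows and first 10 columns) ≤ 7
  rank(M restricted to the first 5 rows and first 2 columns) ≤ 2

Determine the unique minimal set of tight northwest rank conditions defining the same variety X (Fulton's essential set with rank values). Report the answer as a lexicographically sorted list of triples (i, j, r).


Recovering R(i,j) via the rank-extension bound from the 28 conditions:

  R[1]: 0, 0, 0, 0, 0, 0, 1, 1, 1, 1
  R[2]: 0, 0, 0, 0, 0, 0, 1, 2, 2, 2
  R[3]: 0, 0, 0, 0, 0, 0, 1, 2, 3, 3
  R[4]: 0, 1, 1, 1, 1, 1, 2, 3, 4, 4
  R[5]: 1, 2, 2, 2, 2, 2, 3, 4, 5, 5
  R[6]: 1, 2, 2, 2, 2, 3, 4, 5, 6, 6
  R[7]: 1, 2, 2, 2, 2, 3, 4, 5, 6, 7
  R[8]: 1, 2, 2, 2, 3, 4, 5, 6, 7, 8
  R[9]: 1, 2, 3, 3, 4, 5, 6, 7, 8, 9
  R[10]: 1, 2, 3, 4, 5, 6, 7, 8, 9, 10

giving w = (7, 8, 9, 2, 1, 6, 10, 5, 3, 4) via Δ²R.

D(w) has 27 cells with 4 SE-corners; essential set:

[(3, 6, 0), (4, 1, 0), (7, 5, 2), (8, 4, 2)]


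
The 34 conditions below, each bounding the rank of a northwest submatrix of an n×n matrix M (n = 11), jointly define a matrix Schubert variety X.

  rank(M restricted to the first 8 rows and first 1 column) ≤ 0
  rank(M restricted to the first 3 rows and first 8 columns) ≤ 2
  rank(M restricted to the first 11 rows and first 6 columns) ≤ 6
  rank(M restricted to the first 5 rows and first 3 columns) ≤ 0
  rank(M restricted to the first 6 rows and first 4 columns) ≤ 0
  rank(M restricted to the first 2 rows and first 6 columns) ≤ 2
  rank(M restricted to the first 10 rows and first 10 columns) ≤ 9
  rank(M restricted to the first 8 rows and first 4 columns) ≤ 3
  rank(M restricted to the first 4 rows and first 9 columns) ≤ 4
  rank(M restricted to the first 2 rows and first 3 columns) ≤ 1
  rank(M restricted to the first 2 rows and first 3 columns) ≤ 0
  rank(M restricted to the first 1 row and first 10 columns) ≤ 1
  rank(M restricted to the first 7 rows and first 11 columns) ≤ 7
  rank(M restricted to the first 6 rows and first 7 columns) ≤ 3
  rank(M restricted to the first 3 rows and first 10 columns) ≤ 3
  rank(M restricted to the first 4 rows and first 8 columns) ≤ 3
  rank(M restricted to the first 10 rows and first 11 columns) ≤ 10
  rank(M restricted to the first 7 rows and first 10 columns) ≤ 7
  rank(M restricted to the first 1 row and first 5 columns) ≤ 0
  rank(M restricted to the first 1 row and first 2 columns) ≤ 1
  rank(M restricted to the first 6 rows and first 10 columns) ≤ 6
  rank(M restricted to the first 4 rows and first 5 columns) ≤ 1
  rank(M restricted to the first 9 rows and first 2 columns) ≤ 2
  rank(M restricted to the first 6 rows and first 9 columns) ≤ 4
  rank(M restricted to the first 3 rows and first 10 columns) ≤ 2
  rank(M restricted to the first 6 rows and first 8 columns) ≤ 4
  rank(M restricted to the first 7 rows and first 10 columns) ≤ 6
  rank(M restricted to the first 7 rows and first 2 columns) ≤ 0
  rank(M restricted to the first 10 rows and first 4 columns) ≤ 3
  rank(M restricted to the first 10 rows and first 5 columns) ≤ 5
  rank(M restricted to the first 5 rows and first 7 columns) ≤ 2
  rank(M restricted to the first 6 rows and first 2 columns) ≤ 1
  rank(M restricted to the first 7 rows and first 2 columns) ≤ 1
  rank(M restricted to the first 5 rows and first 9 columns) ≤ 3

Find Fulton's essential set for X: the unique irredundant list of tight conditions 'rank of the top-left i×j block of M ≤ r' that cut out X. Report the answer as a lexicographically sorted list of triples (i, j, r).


Rank table r_w(11×11) implied by the 34 constraints:

  R[1]: 0 | 0 | 0 | 0 | 0 | 1 | 1 | 1 | 1 | 1 | 1
  R[2]: 0 | 0 | 0 | 0 | 1 | 2 | 2 | 2 | 2 | 2 | 2
  R[3]: 0 | 0 | 0 | 0 | 1 | 2 | 2 | 2 | 2 | 2 | 3
  R[4]: 0 | 0 | 0 | 0 | 1 | 2 | 2 | 3 | 3 | 3 | 4
  R[5]: 0 | 0 | 0 | 0 | 1 | 2 | 2 | 3 | 3 | 4 | 5
  R[6]: 0 | 0 | 0 | 0 | 1 | 2 | 3 | 4 | 4 | 5 | 6
  R[7]: 0 | 0 | 1 | 1 | 2 | 3 | 4 | 5 | 5 | 6 | 7
  R[8]: 0 | 1 | 2 | 2 | 3 | 4 | 5 | 6 | 6 | 7 | 8
  R[9]: 1 | 2 | 3 | 3 | 4 | 5 | 6 | 7 | 7 | 8 | 9
  R[10]: 1 | 2 | 3 | 3 | 4 | 5 | 6 | 7 | 8 | 9 | 10
  R[11]: 1 | 2 | 3 | 4 | 5 | 6 | 7 | 8 | 9 | 10 | 11

the unique w with this rank table is (6, 5, 11, 8, 10, 7, 3, 2, 1, 9, 4).

8 SE-corners of the 36-cell Rothe diagram give Ess(w):

[(1, 5, 0), (3, 10, 2), (5, 7, 2), (5, 9, 3), (6, 4, 0), (7, 2, 0), (8, 1, 0), (10, 4, 3)]


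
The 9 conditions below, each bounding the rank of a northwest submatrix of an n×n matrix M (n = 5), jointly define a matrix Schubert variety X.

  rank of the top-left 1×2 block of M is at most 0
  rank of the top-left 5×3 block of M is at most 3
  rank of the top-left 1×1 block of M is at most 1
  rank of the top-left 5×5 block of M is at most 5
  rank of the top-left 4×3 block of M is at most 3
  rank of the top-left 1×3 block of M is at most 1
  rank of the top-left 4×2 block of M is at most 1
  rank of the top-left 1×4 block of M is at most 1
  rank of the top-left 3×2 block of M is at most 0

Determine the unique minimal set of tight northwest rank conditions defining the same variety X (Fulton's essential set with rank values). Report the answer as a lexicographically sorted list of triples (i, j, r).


Rank table r_w(5×5) implied by the 9 constraints:

  i=1: 0  0  1  1  1
  i=2: 0  0  1  2  2
  i=3: 0  0  1  2  3
  i=4: 1  1  2  3  4
  i=5: 1  2  3  4  5

second differences of R give the permutation w = (3, 4, 5, 1, 2).

Fulton essential set (1 of the 6 Rothe cells):

[(3, 2, 0)]


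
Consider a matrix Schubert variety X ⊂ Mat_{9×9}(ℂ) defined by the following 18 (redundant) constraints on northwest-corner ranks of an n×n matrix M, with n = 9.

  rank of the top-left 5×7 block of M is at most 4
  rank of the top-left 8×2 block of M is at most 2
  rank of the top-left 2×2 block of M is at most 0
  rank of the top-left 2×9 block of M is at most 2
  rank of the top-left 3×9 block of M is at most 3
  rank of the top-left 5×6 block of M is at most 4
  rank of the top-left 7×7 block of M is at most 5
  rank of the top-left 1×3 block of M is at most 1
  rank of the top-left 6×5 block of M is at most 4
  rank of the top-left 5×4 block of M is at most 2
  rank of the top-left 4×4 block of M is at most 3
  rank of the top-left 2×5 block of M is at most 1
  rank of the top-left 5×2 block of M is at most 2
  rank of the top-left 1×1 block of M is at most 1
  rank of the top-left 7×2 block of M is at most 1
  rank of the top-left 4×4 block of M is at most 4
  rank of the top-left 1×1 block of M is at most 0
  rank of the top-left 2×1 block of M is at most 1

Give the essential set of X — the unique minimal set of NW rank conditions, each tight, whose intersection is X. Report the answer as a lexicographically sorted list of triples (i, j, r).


Propagating the 18 rank bounds to every northwest block:

  R[1]: 0, 0, 1, 1, 1, 1, 1, 1, 1
  R[2]: 0, 0, 1, 1, 1, 2, 2, 2, 2
  R[3]: 1, 1, 2, 2, 2, 3, 3, 3, 3
  R[4]: 1, 1, 2, 2, 3, 4, 4, 4, 4
  R[5]: 1, 1, 2, 2, 3, 4, 4, 5, 5
  R[6]: 1, 1, 2, 3, 4, 5, 5, 6, 6
  R[7]: 1, 1, 2, 3, 4, 5, 5, 6, 7
  R[8]: 1, 2, 3, 4, 5, 6, 6, 7, 8
  R[9]: 1, 2, 3, 4, 5, 6, 7, 8, 9

the unique w with this rank table is (3, 6, 1, 5, 8, 4, 9, 2, 7).

ℓ(w)=14; the 6 essential cells (i,j,r):

[(2, 2, 0), (2, 5, 1), (5, 4, 2), (5, 7, 4), (7, 2, 1), (7, 7, 5)]


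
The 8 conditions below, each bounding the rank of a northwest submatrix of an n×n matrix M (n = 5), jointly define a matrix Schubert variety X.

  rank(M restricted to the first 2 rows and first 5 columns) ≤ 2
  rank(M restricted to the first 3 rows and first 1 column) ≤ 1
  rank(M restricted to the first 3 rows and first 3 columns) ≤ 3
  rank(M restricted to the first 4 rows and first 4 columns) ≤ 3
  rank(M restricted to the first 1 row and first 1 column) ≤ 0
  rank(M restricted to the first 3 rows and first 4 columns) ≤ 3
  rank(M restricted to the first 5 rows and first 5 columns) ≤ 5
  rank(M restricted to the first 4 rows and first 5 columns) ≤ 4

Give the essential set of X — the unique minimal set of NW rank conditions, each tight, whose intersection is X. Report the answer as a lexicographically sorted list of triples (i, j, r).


Computing R[i][j] = min implied NW-rank bound (n=5, 8 conditions):

  0 1 1 1 1
  1 2 2 2 2
  1 2 3 3 3
  1 2 3 3 4
  1 2 3 4 5

the unique w with this rank table is (2, 1, 3, 5, 4).

ℓ(w)=2; the 2 essential cells (i,j,r):

[(1, 1, 0), (4, 4, 3)]


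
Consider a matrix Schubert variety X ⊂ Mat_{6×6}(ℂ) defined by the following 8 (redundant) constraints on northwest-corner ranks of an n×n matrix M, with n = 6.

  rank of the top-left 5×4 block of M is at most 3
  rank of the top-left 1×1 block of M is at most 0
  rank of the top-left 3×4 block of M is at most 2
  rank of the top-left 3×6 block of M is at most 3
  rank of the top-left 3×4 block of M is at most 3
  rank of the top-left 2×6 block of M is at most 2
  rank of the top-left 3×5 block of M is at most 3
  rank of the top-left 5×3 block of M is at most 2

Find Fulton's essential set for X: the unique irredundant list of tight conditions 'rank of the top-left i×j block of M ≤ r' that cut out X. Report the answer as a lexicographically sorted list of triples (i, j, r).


Rank table r_w(6×6) implied by the 8 constraints:

  i=1: 0 1 1 1 1 1
  i=2: 1 2 2 2 2 2
  i=3: 1 2 2 2 3 3
  i=4: 1 2 2 3 4 4
  i=5: 1 2 2 3 4 5
  i=6: 1 2 3 4 5 6

giving w = (2, 1, 5, 4, 6, 3) via Δ²R.

3 SE-corners of the 5-cell Rothe diagram give Ess(w):

[(1, 1, 0), (3, 4, 2), (5, 3, 2)]


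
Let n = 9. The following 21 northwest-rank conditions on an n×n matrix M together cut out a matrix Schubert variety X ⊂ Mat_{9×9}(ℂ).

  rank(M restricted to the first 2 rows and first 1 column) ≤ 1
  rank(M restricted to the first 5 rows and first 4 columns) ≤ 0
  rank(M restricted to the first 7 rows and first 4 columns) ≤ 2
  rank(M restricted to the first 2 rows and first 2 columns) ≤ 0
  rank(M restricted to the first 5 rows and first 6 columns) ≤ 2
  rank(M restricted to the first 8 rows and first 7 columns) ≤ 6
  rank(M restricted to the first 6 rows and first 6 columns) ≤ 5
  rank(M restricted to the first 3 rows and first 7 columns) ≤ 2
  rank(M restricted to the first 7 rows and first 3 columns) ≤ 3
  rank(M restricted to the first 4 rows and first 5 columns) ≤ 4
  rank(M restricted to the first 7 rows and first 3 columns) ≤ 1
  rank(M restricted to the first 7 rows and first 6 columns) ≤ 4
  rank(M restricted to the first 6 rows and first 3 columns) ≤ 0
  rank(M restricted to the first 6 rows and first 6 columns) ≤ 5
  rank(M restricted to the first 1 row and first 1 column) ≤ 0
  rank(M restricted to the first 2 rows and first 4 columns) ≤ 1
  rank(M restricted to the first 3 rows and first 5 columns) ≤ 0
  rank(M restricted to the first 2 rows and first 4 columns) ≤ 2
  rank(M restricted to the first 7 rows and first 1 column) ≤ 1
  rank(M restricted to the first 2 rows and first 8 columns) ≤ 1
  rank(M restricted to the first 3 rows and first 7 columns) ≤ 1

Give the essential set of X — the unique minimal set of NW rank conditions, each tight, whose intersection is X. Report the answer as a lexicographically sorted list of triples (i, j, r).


Rank table r_w(9×9) implied by the 21 constraints:

  R[1]: 0 | 0 | 0 | 0 | 0 | 1 | 1 | 1 | 1
  R[2]: 0 | 0 | 0 | 0 | 0 | 1 | 1 | 1 | 2
  R[3]: 0 | 0 | 0 | 0 | 0 | 1 | 1 | 2 | 3
  R[4]: 0 | 0 | 0 | 0 | 1 | 2 | 2 | 3 | 4
  R[5]: 0 | 0 | 0 | 0 | 1 | 2 | 3 | 4 | 5
  R[6]: 0 | 0 | 0 | 1 | 2 | 3 | 4 | 5 | 6
  R[7]: 1 | 1 | 1 | 2 | 3 | 4 | 5 | 6 | 7
  R[8]: 1 | 2 | 2 | 3 | 4 | 5 | 6 | 7 | 8
  R[9]: 1 | 2 | 3 | 4 | 5 | 6 | 7 | 8 | 9

hence w(1..9) = (6, 9, 8, 5, 7, 4, 1, 2, 3).

Rothe diagram D(w) (29 cells), 5 SE-corners (essential conditions):

[(2, 8, 1), (3, 5, 0), (3, 7, 1), (5, 4, 0), (6, 3, 0)]
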